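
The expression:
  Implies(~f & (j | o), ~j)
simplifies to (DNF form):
f | ~j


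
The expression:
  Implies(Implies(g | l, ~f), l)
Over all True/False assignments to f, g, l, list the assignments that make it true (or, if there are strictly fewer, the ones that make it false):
is false only for:
  f=False, g=False, l=False;
  f=False, g=True, l=False;
  f=True, g=False, l=False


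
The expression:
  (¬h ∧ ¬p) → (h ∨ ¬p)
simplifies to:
True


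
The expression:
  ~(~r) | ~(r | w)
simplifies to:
r | ~w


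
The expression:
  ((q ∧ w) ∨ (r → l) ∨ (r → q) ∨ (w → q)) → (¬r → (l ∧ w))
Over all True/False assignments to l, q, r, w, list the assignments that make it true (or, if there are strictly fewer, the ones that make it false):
is false only for:
  l=False, q=False, r=False, w=False;
  l=False, q=False, r=False, w=True;
  l=False, q=True, r=False, w=False;
  l=False, q=True, r=False, w=True;
  l=True, q=False, r=False, w=False;
  l=True, q=True, r=False, w=False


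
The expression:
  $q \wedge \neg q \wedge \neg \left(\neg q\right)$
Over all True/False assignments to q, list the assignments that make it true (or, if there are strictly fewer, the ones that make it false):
is never true.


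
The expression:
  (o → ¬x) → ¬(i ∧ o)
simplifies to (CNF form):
x ∨ ¬i ∨ ¬o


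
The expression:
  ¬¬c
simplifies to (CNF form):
c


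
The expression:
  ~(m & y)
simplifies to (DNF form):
~m | ~y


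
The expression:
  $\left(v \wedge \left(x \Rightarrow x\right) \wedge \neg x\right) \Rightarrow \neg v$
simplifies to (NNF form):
$x \vee \neg v$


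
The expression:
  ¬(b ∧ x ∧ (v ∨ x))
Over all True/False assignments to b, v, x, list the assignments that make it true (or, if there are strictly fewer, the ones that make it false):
is false only for:
  b=True, v=False, x=True;
  b=True, v=True, x=True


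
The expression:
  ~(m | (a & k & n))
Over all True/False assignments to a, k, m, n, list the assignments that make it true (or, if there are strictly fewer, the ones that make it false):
is true only for:
  a=False, k=False, m=False, n=False;
  a=False, k=False, m=False, n=True;
  a=False, k=True, m=False, n=False;
  a=False, k=True, m=False, n=True;
  a=True, k=False, m=False, n=False;
  a=True, k=False, m=False, n=True;
  a=True, k=True, m=False, n=False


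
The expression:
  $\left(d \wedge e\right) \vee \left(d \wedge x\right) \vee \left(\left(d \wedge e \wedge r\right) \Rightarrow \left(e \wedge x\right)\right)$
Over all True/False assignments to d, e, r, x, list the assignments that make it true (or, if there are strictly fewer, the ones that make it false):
is always true.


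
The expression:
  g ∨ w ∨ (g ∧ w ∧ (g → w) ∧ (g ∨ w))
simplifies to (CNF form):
g ∨ w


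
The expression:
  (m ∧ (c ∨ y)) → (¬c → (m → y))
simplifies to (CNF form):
True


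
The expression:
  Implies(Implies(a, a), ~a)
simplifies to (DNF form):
~a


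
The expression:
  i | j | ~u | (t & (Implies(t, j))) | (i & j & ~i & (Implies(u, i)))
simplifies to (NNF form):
i | j | ~u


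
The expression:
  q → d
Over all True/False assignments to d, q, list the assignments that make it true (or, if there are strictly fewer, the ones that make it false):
is false only for:
  d=False, q=True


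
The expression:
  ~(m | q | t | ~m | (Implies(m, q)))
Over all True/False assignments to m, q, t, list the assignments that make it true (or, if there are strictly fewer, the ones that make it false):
is never true.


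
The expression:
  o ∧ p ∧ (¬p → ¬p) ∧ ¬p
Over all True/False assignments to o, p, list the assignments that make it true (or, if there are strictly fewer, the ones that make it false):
is never true.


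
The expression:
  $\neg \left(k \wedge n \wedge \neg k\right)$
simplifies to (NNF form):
$\text{True}$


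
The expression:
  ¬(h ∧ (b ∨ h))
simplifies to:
¬h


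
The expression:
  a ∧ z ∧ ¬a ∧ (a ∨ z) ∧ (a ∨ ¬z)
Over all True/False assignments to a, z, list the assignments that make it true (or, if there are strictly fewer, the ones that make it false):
is never true.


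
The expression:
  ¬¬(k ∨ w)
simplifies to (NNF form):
k ∨ w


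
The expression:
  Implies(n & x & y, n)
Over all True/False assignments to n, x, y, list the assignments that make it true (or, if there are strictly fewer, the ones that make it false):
is always true.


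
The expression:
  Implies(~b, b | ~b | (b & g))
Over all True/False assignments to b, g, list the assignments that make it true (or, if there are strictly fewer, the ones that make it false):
is always true.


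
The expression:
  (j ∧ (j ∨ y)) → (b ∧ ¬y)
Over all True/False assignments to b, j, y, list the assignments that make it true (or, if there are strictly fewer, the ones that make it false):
is false only for:
  b=False, j=True, y=False;
  b=False, j=True, y=True;
  b=True, j=True, y=True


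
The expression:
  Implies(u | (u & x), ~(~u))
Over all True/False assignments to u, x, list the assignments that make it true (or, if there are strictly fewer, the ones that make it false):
is always true.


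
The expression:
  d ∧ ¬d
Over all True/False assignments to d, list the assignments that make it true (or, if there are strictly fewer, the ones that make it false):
is never true.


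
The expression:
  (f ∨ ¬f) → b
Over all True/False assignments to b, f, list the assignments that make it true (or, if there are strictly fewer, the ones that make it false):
is true only for:
  b=True, f=False;
  b=True, f=True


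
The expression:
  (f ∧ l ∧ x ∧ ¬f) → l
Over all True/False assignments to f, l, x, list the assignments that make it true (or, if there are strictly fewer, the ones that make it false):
is always true.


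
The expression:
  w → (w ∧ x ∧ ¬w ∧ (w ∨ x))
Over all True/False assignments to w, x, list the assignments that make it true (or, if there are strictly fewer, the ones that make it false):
is true only for:
  w=False, x=False;
  w=False, x=True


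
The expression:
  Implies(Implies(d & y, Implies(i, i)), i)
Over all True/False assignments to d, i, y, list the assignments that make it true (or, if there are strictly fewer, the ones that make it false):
is true only for:
  d=False, i=True, y=False;
  d=False, i=True, y=True;
  d=True, i=True, y=False;
  d=True, i=True, y=True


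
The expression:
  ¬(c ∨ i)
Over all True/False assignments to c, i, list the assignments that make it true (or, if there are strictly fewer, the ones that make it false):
is true only for:
  c=False, i=False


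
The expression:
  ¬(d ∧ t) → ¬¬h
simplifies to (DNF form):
h ∨ (d ∧ t)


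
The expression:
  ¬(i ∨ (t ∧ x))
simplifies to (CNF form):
¬i ∧ (¬t ∨ ¬x)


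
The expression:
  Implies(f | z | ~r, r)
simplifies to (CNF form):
r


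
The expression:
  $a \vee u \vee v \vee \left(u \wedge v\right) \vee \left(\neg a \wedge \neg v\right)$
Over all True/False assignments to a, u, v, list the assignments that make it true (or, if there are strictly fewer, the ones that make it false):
is always true.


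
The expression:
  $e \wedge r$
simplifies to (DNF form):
$e \wedge r$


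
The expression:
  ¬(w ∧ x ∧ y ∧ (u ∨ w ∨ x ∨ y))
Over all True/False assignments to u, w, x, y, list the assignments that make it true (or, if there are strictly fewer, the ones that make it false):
is false only for:
  u=False, w=True, x=True, y=True;
  u=True, w=True, x=True, y=True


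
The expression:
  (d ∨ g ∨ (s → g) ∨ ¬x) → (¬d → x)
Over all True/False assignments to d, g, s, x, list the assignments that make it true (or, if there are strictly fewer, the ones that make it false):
is false only for:
  d=False, g=False, s=False, x=False;
  d=False, g=False, s=True, x=False;
  d=False, g=True, s=False, x=False;
  d=False, g=True, s=True, x=False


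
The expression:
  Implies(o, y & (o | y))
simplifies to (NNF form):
y | ~o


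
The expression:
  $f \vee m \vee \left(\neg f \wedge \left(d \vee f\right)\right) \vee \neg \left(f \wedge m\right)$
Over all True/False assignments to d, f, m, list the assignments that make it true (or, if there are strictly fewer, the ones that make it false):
is always true.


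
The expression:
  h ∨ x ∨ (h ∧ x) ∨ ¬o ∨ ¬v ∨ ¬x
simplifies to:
True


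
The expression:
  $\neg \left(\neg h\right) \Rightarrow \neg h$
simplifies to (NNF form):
$\neg h$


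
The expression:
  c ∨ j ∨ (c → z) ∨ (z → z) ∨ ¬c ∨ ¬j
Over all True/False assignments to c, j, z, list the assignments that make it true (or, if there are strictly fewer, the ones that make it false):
is always true.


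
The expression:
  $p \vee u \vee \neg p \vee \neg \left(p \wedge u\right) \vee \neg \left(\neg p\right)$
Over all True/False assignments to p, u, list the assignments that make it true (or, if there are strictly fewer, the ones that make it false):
is always true.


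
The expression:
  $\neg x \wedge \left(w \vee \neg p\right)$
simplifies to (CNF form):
$\neg x \wedge \left(w \vee \neg p\right)$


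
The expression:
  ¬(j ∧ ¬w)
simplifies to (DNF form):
w ∨ ¬j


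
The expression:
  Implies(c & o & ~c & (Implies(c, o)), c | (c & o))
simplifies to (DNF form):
True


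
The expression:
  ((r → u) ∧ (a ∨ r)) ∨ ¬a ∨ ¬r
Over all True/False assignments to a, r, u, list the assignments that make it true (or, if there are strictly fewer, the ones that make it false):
is false only for:
  a=True, r=True, u=False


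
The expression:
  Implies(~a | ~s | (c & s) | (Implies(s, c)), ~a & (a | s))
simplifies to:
s & (~a | ~c)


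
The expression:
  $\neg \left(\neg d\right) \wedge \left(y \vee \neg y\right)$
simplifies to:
$d$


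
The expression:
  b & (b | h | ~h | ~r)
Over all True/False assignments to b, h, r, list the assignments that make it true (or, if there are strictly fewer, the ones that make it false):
is true only for:
  b=True, h=False, r=False;
  b=True, h=False, r=True;
  b=True, h=True, r=False;
  b=True, h=True, r=True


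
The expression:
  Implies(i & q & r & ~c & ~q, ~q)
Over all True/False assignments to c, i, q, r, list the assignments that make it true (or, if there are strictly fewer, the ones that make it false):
is always true.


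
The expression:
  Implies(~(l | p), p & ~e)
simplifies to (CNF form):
l | p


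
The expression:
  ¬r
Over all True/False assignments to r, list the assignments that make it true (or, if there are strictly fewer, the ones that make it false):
is true only for:
  r=False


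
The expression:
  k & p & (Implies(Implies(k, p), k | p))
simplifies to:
k & p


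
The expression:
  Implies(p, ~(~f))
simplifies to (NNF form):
f | ~p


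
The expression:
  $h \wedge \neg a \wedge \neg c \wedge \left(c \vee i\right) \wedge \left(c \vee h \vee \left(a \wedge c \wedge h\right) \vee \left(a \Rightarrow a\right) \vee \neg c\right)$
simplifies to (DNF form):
$h \wedge i \wedge \neg a \wedge \neg c$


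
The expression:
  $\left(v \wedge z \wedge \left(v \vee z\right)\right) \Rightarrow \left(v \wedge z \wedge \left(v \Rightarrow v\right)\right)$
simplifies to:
$\text{True}$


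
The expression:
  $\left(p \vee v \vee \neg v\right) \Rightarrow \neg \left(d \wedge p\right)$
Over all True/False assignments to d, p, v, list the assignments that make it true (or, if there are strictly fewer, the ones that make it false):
is false only for:
  d=True, p=True, v=False;
  d=True, p=True, v=True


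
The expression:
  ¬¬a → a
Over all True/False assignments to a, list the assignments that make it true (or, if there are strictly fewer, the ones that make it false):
is always true.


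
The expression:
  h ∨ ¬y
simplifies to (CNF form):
h ∨ ¬y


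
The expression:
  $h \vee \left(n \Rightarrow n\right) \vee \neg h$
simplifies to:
$\text{True}$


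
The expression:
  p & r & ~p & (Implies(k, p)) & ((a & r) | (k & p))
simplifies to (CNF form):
False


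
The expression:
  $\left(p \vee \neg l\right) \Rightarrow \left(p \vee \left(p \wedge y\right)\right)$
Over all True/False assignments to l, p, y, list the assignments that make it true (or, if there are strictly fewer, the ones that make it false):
is false only for:
  l=False, p=False, y=False;
  l=False, p=False, y=True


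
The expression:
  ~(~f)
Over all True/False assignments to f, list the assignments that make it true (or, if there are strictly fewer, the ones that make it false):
is true only for:
  f=True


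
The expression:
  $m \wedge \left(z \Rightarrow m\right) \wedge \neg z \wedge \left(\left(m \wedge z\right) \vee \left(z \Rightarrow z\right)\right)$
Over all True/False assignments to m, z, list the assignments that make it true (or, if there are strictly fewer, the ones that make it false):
is true only for:
  m=True, z=False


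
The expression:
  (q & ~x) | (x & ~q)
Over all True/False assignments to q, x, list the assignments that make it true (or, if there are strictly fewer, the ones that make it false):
is true only for:
  q=False, x=True;
  q=True, x=False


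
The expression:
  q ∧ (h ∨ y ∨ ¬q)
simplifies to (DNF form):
(h ∧ q) ∨ (q ∧ y)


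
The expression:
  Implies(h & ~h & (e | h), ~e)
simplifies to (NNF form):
True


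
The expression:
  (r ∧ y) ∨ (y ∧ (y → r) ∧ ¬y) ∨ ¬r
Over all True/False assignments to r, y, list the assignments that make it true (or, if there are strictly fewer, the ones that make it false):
is false only for:
  r=True, y=False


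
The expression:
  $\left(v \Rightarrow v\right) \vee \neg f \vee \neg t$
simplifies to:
$\text{True}$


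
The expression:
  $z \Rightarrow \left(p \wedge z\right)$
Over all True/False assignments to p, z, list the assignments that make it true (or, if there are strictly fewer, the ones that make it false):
is false only for:
  p=False, z=True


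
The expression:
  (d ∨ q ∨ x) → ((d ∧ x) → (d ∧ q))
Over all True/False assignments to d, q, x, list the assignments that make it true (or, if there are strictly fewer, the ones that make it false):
is false only for:
  d=True, q=False, x=True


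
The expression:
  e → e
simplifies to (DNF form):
True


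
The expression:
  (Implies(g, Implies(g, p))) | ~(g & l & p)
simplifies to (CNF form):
True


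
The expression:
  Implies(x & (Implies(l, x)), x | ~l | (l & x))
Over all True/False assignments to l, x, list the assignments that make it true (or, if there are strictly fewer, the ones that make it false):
is always true.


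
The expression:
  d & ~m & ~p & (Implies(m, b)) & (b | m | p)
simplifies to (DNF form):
b & d & ~m & ~p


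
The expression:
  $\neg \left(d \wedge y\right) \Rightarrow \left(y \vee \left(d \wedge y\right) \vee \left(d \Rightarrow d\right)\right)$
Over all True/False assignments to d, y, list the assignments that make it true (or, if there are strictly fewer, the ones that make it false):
is always true.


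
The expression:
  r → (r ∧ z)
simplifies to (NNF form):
z ∨ ¬r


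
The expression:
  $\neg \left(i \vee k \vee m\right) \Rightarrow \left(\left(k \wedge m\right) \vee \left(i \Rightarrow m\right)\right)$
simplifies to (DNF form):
$\text{True}$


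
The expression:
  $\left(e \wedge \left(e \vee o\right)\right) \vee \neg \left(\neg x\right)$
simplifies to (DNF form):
$e \vee x$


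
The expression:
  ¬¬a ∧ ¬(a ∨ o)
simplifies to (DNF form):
False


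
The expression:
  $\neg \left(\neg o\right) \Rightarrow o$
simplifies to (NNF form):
$\text{True}$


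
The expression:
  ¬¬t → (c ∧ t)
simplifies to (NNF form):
c ∨ ¬t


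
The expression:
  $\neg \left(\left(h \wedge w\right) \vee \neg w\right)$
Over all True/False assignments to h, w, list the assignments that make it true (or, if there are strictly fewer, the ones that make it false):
is true only for:
  h=False, w=True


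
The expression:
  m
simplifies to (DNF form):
m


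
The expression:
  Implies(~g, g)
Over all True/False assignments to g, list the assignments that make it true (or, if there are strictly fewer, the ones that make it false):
is true only for:
  g=True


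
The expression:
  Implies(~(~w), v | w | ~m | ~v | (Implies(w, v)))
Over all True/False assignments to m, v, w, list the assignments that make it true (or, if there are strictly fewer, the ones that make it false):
is always true.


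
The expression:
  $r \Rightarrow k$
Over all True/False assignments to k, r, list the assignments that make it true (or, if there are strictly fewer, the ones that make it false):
is false only for:
  k=False, r=True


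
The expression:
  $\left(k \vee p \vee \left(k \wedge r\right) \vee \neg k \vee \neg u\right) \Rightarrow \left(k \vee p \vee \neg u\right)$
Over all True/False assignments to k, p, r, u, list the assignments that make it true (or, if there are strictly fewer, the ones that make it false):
is false only for:
  k=False, p=False, r=False, u=True;
  k=False, p=False, r=True, u=True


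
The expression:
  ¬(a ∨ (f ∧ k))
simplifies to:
¬a ∧ (¬f ∨ ¬k)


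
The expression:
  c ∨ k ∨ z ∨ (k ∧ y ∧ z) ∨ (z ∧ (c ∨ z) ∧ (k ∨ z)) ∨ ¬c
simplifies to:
True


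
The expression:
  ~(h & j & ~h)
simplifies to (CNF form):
True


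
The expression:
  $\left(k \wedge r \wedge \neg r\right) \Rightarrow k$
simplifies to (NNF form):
$\text{True}$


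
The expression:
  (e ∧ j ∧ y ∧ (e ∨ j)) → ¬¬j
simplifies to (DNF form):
True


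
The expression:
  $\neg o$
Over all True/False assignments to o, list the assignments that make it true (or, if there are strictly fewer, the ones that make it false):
is true only for:
  o=False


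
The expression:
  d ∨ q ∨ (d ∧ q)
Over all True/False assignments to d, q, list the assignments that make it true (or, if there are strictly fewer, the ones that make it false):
is false only for:
  d=False, q=False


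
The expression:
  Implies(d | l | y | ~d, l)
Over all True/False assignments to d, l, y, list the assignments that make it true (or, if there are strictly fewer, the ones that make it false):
is true only for:
  d=False, l=True, y=False;
  d=False, l=True, y=True;
  d=True, l=True, y=False;
  d=True, l=True, y=True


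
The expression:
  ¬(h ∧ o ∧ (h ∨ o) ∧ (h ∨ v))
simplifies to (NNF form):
¬h ∨ ¬o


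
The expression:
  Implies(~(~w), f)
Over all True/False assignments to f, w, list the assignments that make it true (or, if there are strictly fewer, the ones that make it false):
is false only for:
  f=False, w=True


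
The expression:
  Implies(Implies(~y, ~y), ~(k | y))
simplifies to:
~k & ~y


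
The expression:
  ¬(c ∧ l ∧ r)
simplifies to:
¬c ∨ ¬l ∨ ¬r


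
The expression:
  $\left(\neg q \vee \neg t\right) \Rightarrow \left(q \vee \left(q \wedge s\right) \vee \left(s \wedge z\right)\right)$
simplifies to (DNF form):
$q \vee \left(s \wedge z\right)$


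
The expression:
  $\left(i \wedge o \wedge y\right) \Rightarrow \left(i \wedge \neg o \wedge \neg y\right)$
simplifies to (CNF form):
$\neg i \vee \neg o \vee \neg y$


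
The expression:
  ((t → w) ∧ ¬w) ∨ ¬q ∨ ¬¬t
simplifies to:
t ∨ ¬q ∨ ¬w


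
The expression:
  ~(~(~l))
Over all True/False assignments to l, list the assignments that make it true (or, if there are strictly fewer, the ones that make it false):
is true only for:
  l=False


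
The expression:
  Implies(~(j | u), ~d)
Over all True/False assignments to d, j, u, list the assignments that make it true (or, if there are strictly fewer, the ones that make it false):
is false only for:
  d=True, j=False, u=False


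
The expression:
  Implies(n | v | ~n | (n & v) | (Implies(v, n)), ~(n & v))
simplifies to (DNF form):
~n | ~v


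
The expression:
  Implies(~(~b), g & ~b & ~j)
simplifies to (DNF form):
~b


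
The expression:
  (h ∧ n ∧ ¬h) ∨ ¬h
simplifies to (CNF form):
¬h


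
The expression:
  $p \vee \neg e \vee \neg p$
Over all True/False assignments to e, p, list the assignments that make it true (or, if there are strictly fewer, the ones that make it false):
is always true.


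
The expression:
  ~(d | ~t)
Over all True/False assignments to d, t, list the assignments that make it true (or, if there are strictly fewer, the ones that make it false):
is true only for:
  d=False, t=True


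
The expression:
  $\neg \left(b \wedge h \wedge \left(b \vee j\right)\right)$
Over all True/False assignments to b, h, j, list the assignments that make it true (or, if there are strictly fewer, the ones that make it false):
is false only for:
  b=True, h=True, j=False;
  b=True, h=True, j=True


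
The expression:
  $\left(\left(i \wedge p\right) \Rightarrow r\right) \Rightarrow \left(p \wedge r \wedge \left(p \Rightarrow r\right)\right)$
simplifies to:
$p \wedge \left(i \vee r\right)$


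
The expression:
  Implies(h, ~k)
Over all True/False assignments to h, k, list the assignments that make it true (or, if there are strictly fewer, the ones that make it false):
is false only for:
  h=True, k=True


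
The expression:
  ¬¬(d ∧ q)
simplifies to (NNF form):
d ∧ q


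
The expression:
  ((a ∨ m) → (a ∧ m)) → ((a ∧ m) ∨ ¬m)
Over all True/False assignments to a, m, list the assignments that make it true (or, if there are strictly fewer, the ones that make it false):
is always true.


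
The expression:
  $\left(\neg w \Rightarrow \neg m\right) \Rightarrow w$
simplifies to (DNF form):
$m \vee w$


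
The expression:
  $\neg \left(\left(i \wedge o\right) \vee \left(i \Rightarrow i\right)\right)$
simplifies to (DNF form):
$\text{False}$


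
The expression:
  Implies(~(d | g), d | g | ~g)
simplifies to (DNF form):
True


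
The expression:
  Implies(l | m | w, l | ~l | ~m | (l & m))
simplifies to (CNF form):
True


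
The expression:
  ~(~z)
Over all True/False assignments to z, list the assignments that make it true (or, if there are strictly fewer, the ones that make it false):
is true only for:
  z=True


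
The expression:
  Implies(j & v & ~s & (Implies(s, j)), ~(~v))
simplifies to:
True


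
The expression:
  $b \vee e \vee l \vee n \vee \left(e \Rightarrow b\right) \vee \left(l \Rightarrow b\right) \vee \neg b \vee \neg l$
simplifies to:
$\text{True}$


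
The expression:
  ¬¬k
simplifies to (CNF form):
k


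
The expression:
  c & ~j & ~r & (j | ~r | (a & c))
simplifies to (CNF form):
c & ~j & ~r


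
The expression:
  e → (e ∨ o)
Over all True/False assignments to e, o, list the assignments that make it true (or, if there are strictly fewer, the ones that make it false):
is always true.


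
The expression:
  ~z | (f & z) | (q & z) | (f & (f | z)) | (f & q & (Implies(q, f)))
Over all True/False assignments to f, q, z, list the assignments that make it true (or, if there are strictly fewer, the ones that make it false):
is false only for:
  f=False, q=False, z=True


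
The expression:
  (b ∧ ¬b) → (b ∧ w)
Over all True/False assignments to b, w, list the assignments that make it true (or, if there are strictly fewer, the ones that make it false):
is always true.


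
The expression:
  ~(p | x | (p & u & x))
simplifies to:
~p & ~x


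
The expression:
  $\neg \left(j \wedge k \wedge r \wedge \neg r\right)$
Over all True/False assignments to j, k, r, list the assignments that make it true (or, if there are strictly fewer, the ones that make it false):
is always true.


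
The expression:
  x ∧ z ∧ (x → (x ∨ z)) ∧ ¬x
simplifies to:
False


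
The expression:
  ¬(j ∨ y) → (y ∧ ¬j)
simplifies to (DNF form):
j ∨ y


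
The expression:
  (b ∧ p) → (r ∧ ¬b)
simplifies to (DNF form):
¬b ∨ ¬p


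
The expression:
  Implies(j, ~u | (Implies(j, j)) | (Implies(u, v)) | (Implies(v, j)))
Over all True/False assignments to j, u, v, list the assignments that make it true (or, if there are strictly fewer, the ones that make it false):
is always true.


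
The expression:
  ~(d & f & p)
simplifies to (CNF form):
~d | ~f | ~p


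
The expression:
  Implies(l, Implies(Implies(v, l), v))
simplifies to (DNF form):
v | ~l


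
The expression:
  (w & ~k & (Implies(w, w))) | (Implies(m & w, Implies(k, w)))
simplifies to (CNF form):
True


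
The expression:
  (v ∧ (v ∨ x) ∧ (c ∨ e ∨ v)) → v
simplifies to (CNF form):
True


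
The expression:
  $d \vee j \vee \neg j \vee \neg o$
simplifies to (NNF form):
$\text{True}$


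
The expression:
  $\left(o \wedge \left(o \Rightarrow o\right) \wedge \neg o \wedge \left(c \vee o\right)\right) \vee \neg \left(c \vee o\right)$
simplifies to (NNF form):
$\neg c \wedge \neg o$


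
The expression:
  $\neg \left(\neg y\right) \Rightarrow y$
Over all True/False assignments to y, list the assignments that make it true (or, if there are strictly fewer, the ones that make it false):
is always true.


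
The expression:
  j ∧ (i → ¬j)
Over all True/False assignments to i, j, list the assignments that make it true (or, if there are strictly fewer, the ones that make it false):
is true only for:
  i=False, j=True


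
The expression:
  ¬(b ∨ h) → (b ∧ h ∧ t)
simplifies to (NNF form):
b ∨ h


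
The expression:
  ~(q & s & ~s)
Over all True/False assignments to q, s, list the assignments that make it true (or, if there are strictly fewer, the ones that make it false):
is always true.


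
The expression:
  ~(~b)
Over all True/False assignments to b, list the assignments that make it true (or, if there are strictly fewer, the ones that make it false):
is true only for:
  b=True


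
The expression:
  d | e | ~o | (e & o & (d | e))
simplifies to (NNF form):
d | e | ~o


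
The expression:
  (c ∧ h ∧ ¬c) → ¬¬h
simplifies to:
True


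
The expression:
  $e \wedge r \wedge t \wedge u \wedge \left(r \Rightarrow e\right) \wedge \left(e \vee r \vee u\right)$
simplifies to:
$e \wedge r \wedge t \wedge u$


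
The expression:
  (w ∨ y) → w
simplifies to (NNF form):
w ∨ ¬y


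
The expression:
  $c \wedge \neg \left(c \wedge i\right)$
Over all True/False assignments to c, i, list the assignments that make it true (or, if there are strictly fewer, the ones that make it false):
is true only for:
  c=True, i=False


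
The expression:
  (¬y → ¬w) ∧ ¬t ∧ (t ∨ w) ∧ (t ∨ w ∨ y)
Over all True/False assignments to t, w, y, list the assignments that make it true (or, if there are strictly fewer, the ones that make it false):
is true only for:
  t=False, w=True, y=True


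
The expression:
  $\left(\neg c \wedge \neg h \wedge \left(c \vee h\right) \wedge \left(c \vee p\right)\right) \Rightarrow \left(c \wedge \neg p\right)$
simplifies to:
$\text{True}$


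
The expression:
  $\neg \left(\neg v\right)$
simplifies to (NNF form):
$v$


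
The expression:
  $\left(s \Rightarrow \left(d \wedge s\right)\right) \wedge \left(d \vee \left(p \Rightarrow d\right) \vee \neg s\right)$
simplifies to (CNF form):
$d \vee \neg s$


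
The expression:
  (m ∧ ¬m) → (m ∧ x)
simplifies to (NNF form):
True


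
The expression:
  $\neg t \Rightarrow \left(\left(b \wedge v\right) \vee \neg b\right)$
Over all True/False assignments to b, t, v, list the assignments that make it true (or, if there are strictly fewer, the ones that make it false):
is false only for:
  b=True, t=False, v=False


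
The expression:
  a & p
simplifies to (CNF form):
a & p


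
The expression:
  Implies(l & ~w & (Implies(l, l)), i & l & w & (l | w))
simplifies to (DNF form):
w | ~l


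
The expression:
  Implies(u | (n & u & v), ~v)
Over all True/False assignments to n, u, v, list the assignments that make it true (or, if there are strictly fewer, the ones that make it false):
is false only for:
  n=False, u=True, v=True;
  n=True, u=True, v=True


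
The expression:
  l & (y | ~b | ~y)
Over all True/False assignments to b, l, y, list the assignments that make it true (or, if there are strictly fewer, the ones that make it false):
is true only for:
  b=False, l=True, y=False;
  b=False, l=True, y=True;
  b=True, l=True, y=False;
  b=True, l=True, y=True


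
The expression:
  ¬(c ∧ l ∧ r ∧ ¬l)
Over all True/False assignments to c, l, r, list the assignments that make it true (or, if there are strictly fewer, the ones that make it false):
is always true.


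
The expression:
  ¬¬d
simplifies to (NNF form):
d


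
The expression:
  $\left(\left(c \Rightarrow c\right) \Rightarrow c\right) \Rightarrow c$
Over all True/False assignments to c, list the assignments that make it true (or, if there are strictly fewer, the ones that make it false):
is always true.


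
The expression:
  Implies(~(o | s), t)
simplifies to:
o | s | t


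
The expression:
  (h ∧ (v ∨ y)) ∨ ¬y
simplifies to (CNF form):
h ∨ ¬y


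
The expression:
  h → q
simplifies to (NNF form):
q ∨ ¬h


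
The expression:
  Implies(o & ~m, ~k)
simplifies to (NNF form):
m | ~k | ~o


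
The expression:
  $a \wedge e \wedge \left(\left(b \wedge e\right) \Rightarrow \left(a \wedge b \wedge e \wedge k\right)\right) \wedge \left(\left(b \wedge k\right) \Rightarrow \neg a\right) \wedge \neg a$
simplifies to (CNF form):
$\text{False}$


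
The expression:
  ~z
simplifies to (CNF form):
~z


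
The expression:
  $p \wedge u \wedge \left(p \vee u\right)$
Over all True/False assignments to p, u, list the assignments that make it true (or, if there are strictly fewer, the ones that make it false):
is true only for:
  p=True, u=True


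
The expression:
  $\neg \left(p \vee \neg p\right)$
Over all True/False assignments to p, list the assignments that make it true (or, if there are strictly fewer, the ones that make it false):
is never true.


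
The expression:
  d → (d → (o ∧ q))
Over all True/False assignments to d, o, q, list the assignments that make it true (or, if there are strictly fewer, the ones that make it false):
is false only for:
  d=True, o=False, q=False;
  d=True, o=False, q=True;
  d=True, o=True, q=False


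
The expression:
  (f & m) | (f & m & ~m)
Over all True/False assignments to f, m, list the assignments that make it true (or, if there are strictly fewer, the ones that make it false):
is true only for:
  f=True, m=True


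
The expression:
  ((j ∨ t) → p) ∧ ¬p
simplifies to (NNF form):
¬j ∧ ¬p ∧ ¬t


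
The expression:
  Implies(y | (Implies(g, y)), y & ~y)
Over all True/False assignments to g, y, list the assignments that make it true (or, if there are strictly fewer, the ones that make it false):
is true only for:
  g=True, y=False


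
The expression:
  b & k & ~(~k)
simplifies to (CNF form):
b & k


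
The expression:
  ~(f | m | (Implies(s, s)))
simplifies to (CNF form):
False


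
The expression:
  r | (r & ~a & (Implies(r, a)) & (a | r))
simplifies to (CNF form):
r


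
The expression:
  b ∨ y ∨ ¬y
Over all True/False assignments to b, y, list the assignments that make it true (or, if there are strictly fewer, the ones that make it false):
is always true.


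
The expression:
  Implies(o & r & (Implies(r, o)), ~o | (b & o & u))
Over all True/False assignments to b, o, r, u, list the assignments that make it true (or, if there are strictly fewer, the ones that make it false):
is false only for:
  b=False, o=True, r=True, u=False;
  b=False, o=True, r=True, u=True;
  b=True, o=True, r=True, u=False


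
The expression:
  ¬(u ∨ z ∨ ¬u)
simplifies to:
False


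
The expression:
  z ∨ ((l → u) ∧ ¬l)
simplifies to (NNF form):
z ∨ ¬l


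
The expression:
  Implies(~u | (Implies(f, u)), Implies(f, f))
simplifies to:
True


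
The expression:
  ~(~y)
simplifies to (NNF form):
y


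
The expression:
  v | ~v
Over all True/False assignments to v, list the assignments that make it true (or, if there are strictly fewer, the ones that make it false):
is always true.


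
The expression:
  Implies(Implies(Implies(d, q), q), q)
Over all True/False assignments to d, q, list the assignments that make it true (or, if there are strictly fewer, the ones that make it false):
is false only for:
  d=True, q=False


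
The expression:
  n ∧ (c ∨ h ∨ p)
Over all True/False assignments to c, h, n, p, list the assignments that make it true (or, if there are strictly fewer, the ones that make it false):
is true only for:
  c=False, h=False, n=True, p=True;
  c=False, h=True, n=True, p=False;
  c=False, h=True, n=True, p=True;
  c=True, h=False, n=True, p=False;
  c=True, h=False, n=True, p=True;
  c=True, h=True, n=True, p=False;
  c=True, h=True, n=True, p=True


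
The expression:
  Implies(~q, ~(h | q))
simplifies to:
q | ~h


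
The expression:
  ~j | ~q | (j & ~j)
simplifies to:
~j | ~q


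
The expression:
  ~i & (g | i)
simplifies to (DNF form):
g & ~i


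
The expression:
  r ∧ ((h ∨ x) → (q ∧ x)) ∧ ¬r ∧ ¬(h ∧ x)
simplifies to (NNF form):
False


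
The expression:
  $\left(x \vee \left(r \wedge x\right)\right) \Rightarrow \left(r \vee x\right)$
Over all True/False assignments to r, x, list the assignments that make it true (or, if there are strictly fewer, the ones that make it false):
is always true.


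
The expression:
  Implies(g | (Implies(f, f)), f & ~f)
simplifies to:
False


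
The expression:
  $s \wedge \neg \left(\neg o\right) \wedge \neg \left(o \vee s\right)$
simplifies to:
$\text{False}$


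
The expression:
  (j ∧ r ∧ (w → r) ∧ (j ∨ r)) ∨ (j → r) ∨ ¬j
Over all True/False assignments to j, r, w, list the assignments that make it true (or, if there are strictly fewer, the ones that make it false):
is false only for:
  j=True, r=False, w=False;
  j=True, r=False, w=True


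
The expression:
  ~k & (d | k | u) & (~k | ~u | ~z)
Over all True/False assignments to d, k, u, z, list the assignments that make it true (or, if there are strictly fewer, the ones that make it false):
is true only for:
  d=False, k=False, u=True, z=False;
  d=False, k=False, u=True, z=True;
  d=True, k=False, u=False, z=False;
  d=True, k=False, u=False, z=True;
  d=True, k=False, u=True, z=False;
  d=True, k=False, u=True, z=True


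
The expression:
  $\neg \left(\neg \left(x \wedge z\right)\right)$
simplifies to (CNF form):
$x \wedge z$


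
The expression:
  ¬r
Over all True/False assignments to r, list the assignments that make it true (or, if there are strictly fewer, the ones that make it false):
is true only for:
  r=False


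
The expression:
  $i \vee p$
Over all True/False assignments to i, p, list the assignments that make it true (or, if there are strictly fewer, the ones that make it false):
is false only for:
  i=False, p=False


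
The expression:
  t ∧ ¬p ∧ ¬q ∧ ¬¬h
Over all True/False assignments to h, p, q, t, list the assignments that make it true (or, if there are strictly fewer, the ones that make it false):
is true only for:
  h=True, p=False, q=False, t=True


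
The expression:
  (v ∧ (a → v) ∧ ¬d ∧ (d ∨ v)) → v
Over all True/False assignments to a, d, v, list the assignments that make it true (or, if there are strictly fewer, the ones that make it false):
is always true.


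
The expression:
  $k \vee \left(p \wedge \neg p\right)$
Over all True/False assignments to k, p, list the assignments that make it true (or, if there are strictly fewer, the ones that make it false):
is true only for:
  k=True, p=False;
  k=True, p=True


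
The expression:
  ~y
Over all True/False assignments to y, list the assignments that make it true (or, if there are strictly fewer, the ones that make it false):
is true only for:
  y=False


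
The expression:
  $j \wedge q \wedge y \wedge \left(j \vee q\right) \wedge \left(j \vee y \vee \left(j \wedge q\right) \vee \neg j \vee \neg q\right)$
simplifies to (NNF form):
$j \wedge q \wedge y$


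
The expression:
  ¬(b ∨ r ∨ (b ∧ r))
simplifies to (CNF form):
¬b ∧ ¬r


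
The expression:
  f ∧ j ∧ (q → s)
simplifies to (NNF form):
f ∧ j ∧ (s ∨ ¬q)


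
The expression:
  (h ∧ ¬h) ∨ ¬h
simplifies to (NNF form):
¬h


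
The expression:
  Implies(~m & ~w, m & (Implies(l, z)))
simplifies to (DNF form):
m | w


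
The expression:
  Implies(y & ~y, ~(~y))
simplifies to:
True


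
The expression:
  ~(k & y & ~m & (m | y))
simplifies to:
m | ~k | ~y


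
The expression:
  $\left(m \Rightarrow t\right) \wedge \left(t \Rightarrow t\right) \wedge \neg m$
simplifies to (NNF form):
$\neg m$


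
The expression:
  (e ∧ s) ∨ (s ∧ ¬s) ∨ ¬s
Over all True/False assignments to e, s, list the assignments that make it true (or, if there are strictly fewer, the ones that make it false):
is false only for:
  e=False, s=True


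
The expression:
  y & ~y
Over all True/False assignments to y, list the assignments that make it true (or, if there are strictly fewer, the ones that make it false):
is never true.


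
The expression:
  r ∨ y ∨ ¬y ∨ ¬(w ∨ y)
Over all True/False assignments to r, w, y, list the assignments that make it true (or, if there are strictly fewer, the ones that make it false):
is always true.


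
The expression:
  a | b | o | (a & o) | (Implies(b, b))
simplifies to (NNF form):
True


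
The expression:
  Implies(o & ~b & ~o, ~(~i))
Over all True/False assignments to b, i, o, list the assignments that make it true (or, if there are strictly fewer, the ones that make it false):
is always true.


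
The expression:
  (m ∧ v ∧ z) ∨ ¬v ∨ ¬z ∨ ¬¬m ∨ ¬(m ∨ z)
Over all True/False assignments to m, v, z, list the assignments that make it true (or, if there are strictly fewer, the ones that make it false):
is false only for:
  m=False, v=True, z=True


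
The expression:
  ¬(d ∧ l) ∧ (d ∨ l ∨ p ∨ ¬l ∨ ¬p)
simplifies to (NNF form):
¬d ∨ ¬l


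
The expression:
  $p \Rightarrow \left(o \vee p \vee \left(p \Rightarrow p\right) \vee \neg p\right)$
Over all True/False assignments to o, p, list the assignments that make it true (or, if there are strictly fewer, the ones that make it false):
is always true.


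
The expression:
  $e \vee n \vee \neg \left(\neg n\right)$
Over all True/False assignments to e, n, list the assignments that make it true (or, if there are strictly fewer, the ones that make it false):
is false only for:
  e=False, n=False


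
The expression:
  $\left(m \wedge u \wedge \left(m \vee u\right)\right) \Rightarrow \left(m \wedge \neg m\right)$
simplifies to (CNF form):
$\neg m \vee \neg u$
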